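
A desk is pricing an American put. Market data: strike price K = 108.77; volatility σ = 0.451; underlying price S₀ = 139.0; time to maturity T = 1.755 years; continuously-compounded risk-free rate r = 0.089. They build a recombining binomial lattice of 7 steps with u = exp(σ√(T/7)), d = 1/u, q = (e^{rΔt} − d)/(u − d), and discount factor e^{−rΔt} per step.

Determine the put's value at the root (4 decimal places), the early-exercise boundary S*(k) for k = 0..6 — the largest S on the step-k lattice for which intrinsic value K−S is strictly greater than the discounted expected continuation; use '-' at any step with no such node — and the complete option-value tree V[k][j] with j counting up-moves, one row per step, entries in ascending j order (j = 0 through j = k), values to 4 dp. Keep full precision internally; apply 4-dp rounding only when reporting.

Δt=0.25071  u=1.25335  d=0.79786  q=0.49332  discount=0.97793
step 7 (expiry): payoffs max(K−S,0) = 80.1610 63.8284 38.1715 0.0000 0.0000 0.0000 0.0000 0.0000
step 6: (k=6,j=0): S=35.8571, (K−S)⁺=72.9129, hold=70.5127 ⇒ V=72.9129 exercise | (k=6,j=1): S=56.3277, (K−S)⁺=52.4423, hold=50.0421 ⇒ V=52.4423 exercise | (k=6,j=2): S=88.4847, (K−S)⁺=20.2853, hold=18.9139 ⇒ V=20.2853 exercise | (k=6,j=3): S=139.0000, (K−S)⁺=0.0000, hold=0.0000 ⇒ V=0.0000 continue | (k=6,j=4): S=218.3540, (K−S)⁺=0.0000, hold=0.0000 ⇒ V=0.0000 continue | (k=6,j=5): S=343.0107, (K−S)⁺=0.0000, hold=0.0000 ⇒ V=0.0000 continue | (k=6,j=6): S=538.8329, (K−S)⁺=0.0000, hold=0.0000 ⇒ V=0.0000 continue  boundary S*=88.4847
step 5: (k=5,j=0): S=44.9416, (K−S)⁺=63.8284, hold=61.4282 ⇒ V=63.8284 exercise | (k=5,j=1): S=70.5985, (K−S)⁺=38.1715, hold=35.7714 ⇒ V=38.1715 exercise | (k=5,j=2): S=110.9026, (K−S)⁺=0.0000, hold=10.0513 ⇒ V=10.0513 continue | (k=5,j=3): S=174.2160, (K−S)⁺=0.0000, hold=0.0000 ⇒ V=0.0000 continue | (k=5,j=4): S=273.6746, (K−S)⁺=0.0000, hold=0.0000 ⇒ V=0.0000 continue | (k=5,j=5): S=429.9133, (K−S)⁺=0.0000, hold=0.0000 ⇒ V=0.0000 continue  boundary S*=70.5985
step 4: (k=4,j=0): S=56.3277, (K−S)⁺=52.4423, hold=50.0421 ⇒ V=52.4423 exercise | (k=4,j=1): S=88.4847, (K−S)⁺=20.2853, hold=23.7630 ⇒ V=23.7630 continue | (k=4,j=2): S=139.0000, (K−S)⁺=0.0000, hold=4.9804 ⇒ V=4.9804 continue | (k=4,j=3): S=218.3540, (K−S)⁺=0.0000, hold=0.0000 ⇒ V=0.0000 continue | (k=4,j=4): S=343.0107, (K−S)⁺=0.0000, hold=0.0000 ⇒ V=0.0000 continue  boundary S*=56.3277
step 3: (k=3,j=0): S=70.5985, (K−S)⁺=38.1715, hold=37.4492 ⇒ V=38.1715 exercise | (k=3,j=1): S=110.9026, (K−S)⁺=0.0000, hold=14.1772 ⇒ V=14.1772 continue | (k=3,j=2): S=174.2160, (K−S)⁺=0.0000, hold=2.4678 ⇒ V=2.4678 continue | (k=3,j=3): S=273.6746, (K−S)⁺=0.0000, hold=0.0000 ⇒ V=0.0000 continue  boundary S*=70.5985
step 2: (k=2,j=0): S=88.4847, (K−S)⁺=20.2853, hold=25.7535 ⇒ V=25.7535 continue | (k=2,j=1): S=139.0000, (K−S)⁺=0.0000, hold=8.2153 ⇒ V=8.2153 continue | (k=2,j=2): S=218.3540, (K−S)⁺=0.0000, hold=1.2228 ⇒ V=1.2228 continue  boundary S*=-
step 1: (k=1,j=0): S=110.9026, (K−S)⁺=0.0000, hold=16.7242 ⇒ V=16.7242 continue | (k=1,j=1): S=174.2160, (K−S)⁺=0.0000, hold=4.6606 ⇒ V=4.6606 continue  boundary S*=-
step 0: (k=0,j=0): S=139.0000, (K−S)⁺=0.0000, hold=10.5352 ⇒ V=10.5352 continue  boundary S*=-

price = 10.5352
boundary = - - - 70.5985 56.3277 70.5985 88.4847
tree:
10.5352
16.7242 4.6606
25.7535 8.2153 1.2228
38.1715 14.1772 2.4678 0.0000
52.4423 23.7630 4.9804 0.0000 0.0000
63.8284 38.1715 10.0513 0.0000 0.0000 0.0000
72.9129 52.4423 20.2853 0.0000 0.0000 0.0000 0.0000
80.1610 63.8284 38.1715 0.0000 0.0000 0.0000 0.0000 0.0000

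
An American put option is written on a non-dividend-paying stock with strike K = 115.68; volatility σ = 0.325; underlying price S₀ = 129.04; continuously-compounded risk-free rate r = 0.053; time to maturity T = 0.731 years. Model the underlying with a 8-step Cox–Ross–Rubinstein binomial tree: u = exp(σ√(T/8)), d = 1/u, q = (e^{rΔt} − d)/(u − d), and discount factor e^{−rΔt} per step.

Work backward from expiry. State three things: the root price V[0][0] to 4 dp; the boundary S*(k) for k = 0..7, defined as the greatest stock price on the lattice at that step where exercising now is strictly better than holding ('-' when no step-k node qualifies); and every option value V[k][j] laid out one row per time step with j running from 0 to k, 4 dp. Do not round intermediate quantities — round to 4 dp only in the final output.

Δt=0.09137  u=1.10323  d=0.90643  q=0.50013  discount=0.99517
step 8 (expiry): payoffs max(K−S,0) = 56.8774 44.1104 28.5715 9.6589 0.0000 0.0000 0.0000 0.0000 0.0000
step 7: (k=7,j=0): S=64.8728, (K−S)⁺=50.8072, hold=50.2483 ⇒ V=50.8072 exercise | (k=7,j=1): S=78.9577, (K−S)⁺=36.7223, hold=36.1634 ⇒ V=36.7223 exercise | (k=7,j=2): S=96.1007, (K−S)⁺=19.5793, hold=19.0204 ⇒ V=19.5793 exercise | (k=7,j=3): S=116.9657, (K−S)⁺=0.0000, hold=4.8049 ⇒ V=4.8049 continue | (k=7,j=4): S=142.3608, (K−S)⁺=0.0000, hold=0.0000 ⇒ V=0.0000 continue | (k=7,j=5): S=173.2695, (K−S)⁺=0.0000, hold=0.0000 ⇒ V=0.0000 continue | (k=7,j=6): S=210.8891, (K−S)⁺=0.0000, hold=0.0000 ⇒ V=0.0000 continue | (k=7,j=7): S=256.6764, (K−S)⁺=0.0000, hold=0.0000 ⇒ V=0.0000 continue  boundary S*=96.1007
step 6: (k=6,j=0): S=71.5696, (K−S)⁺=44.1104, hold=43.5515 ⇒ V=44.1104 exercise | (k=6,j=1): S=87.1085, (K−S)⁺=28.5715, hold=28.0126 ⇒ V=28.5715 exercise | (k=6,j=2): S=106.0211, (K−S)⁺=9.6589, hold=12.1313 ⇒ V=12.1313 continue | (k=6,j=3): S=129.0400, (K−S)⁺=0.0000, hold=2.3902 ⇒ V=2.3902 continue | (k=6,j=4): S=157.0566, (K−S)⁺=0.0000, hold=0.0000 ⇒ V=0.0000 continue | (k=6,j=5): S=191.1561, (K−S)⁺=0.0000, hold=0.0000 ⇒ V=0.0000 continue | (k=6,j=6): S=232.6591, (K−S)⁺=0.0000, hold=0.0000 ⇒ V=0.0000 continue  boundary S*=87.1085
step 5: (k=5,j=0): S=78.9577, (K−S)⁺=36.7223, hold=36.1634 ⇒ V=36.7223 exercise | (k=5,j=1): S=96.1007, (K−S)⁺=19.5793, hold=20.2510 ⇒ V=20.2510 continue | (k=5,j=2): S=116.9657, (K−S)⁺=0.0000, hold=7.2245 ⇒ V=7.2245 continue | (k=5,j=3): S=142.3608, (K−S)⁺=0.0000, hold=1.1890 ⇒ V=1.1890 continue | (k=5,j=4): S=173.2695, (K−S)⁺=0.0000, hold=0.0000 ⇒ V=0.0000 continue | (k=5,j=5): S=210.8891, (K−S)⁺=0.0000, hold=0.0000 ⇒ V=0.0000 continue  boundary S*=78.9577
step 4: (k=4,j=0): S=87.1085, (K−S)⁺=28.5715, hold=28.3469 ⇒ V=28.5715 exercise | (k=4,j=1): S=106.0211, (K−S)⁺=9.6589, hold=13.6697 ⇒ V=13.6697 continue | (k=4,j=2): S=129.0400, (K−S)⁺=0.0000, hold=4.1857 ⇒ V=4.1857 continue | (k=4,j=3): S=157.0566, (K−S)⁺=0.0000, hold=0.5915 ⇒ V=0.5915 continue | (k=4,j=4): S=191.1561, (K−S)⁺=0.0000, hold=0.0000 ⇒ V=0.0000 continue  boundary S*=87.1085
step 3: (k=3,j=0): S=96.1007, (K−S)⁺=19.5793, hold=21.0167 ⇒ V=21.0167 continue | (k=3,j=1): S=116.9657, (K−S)⁺=0.0000, hold=8.8834 ⇒ V=8.8834 continue | (k=3,j=2): S=142.3608, (K−S)⁺=0.0000, hold=2.3766 ⇒ V=2.3766 continue | (k=3,j=3): S=173.2695, (K−S)⁺=0.0000, hold=0.2942 ⇒ V=0.2942 continue  boundary S*=-
step 2: (k=2,j=0): S=106.0211, (K−S)⁺=9.6589, hold=14.8763 ⇒ V=14.8763 continue | (k=2,j=1): S=129.0400, (K−S)⁺=0.0000, hold=5.6020 ⇒ V=5.6020 continue | (k=2,j=2): S=157.0566, (K−S)⁺=0.0000, hold=1.3287 ⇒ V=1.3287 continue  boundary S*=-
step 1: (k=1,j=0): S=116.9657, (K−S)⁺=0.0000, hold=10.1885 ⇒ V=10.1885 continue | (k=1,j=1): S=142.3608, (K−S)⁺=0.0000, hold=3.4480 ⇒ V=3.4480 continue  boundary S*=-
step 0: (k=0,j=0): S=129.0400, (K−S)⁺=0.0000, hold=6.7845 ⇒ V=6.7845 continue  boundary S*=-

price = 6.7845
boundary = - - - - 87.1085 78.9577 87.1085 96.1007
tree:
6.7845
10.1885 3.4480
14.8763 5.6020 1.3287
21.0167 8.8834 2.3766 0.2942
28.5715 13.6697 4.1857 0.5915 0.0000
36.7223 20.2510 7.2245 1.1890 0.0000 0.0000
44.1104 28.5715 12.1313 2.3902 0.0000 0.0000 0.0000
50.8072 36.7223 19.5793 4.8049 0.0000 0.0000 0.0000 0.0000
56.8774 44.1104 28.5715 9.6589 0.0000 0.0000 0.0000 0.0000 0.0000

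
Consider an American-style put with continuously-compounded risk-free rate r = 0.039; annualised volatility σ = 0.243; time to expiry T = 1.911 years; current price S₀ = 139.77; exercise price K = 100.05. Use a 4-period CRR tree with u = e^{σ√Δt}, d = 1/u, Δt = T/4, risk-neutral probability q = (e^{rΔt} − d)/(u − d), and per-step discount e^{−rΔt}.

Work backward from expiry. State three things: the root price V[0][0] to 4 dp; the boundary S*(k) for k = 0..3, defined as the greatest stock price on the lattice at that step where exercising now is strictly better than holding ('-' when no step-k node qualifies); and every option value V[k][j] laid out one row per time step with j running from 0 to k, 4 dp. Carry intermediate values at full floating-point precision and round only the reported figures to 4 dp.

price = 1.7217
boundary = - - - 84.4464
tree:
1.7217
3.5897 0.0173
7.4842 0.0363 0.0000
15.6036 0.0760 0.0000 0.0000
28.6601 0.1592 0.0000 0.0000 0.0000

Δt=0.47775  u=1.18289  d=0.84539  q=0.51383  discount=0.98154
step 4 (expiry): payoffs max(K−S,0) = 28.6601 0.1592 0.0000 0.0000 0.0000
step 3: (k=3,j=0): S=84.4464, (K−S)⁺=15.6036, hold=13.7567 ⇒ V=15.6036 exercise | (k=3,j=1): S=118.1598, (K−S)⁺=0.0000, hold=0.0760 ⇒ V=0.0760 continue | (k=3,j=2): S=165.3325, (K−S)⁺=0.0000, hold=0.0000 ⇒ V=0.0000 continue | (k=3,j=3): S=231.3378, (K−S)⁺=0.0000, hold=0.0000 ⇒ V=0.0000 continue  boundary S*=84.4464
step 2: (k=2,j=0): S=99.8908, (K−S)⁺=0.1592, hold=7.4842 ⇒ V=7.4842 continue | (k=2,j=1): S=139.7700, (K−S)⁺=0.0000, hold=0.0363 ⇒ V=0.0363 continue | (k=2,j=2): S=195.5701, (K−S)⁺=0.0000, hold=0.0000 ⇒ V=0.0000 continue  boundary S*=-
step 1: (k=1,j=0): S=118.1598, (K−S)⁺=0.0000, hold=3.5897 ⇒ V=3.5897 continue | (k=1,j=1): S=165.3325, (K−S)⁺=0.0000, hold=0.0173 ⇒ V=0.0173 continue  boundary S*=-
step 0: (k=0,j=0): S=139.7700, (K−S)⁺=0.0000, hold=1.7217 ⇒ V=1.7217 continue  boundary S*=-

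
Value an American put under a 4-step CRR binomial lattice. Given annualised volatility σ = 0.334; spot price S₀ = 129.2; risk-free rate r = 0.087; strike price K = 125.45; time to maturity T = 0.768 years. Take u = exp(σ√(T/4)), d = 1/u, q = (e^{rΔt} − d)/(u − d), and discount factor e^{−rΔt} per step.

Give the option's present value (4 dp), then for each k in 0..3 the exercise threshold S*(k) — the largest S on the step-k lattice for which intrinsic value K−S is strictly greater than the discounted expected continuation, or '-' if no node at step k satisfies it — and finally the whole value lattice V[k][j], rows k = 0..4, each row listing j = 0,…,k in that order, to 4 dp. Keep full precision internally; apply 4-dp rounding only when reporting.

price = 9.5963
boundary = - - 96.4147 111.6099
tree:
9.5963
17.0232 3.0735
29.0353 6.5220 0.0000
42.1618 13.8401 0.0000 0.0000
53.5011 29.0353 0.0000 0.0000 0.0000

params: Δt=0.19200 u=1.15760 d=0.86385 q=0.52082 e^(-rΔt)=0.98343
t_4 payoffs: 53.5011 29.0353 0.0000 0.0000 0.0000
t_3: node(3,0) S=83.2882 payoff=42.1618 vs cont=40.0837 → 42.1618 [stop]  node(3,1) S=111.6099 payoff=13.8401 vs cont=13.6827 → 13.8401 [stop]  node(3,2) S=149.5623 payoff=0.0000 vs cont=0.0000 → 0.0000 [wait]  node(3,3) S=200.4202 payoff=0.0000 vs cont=0.0000 → 0.0000 [wait]  ⇒ S*(3)=111.6099
t_2: node(2,0) S=96.4147 payoff=29.0353 vs cont=26.9572 → 29.0353 [stop]  node(2,1) S=129.2000 payoff=0.0000 vs cont=6.5220 → 6.5220 [wait]  node(2,2) S=173.1338 payoff=0.0000 vs cont=0.0000 → 0.0000 [wait]  ⇒ S*(2)=96.4147
t_1: node(1,0) S=111.6099 payoff=13.8401 vs cont=17.0232 → 17.0232 [wait]  node(1,1) S=149.5623 payoff=0.0000 vs cont=3.0735 → 3.0735 [wait]  ⇒ S*(1)=-
t_0: node(0,0) S=129.2000 payoff=0.0000 vs cont=9.5963 → 9.5963 [wait]  ⇒ S*(0)=-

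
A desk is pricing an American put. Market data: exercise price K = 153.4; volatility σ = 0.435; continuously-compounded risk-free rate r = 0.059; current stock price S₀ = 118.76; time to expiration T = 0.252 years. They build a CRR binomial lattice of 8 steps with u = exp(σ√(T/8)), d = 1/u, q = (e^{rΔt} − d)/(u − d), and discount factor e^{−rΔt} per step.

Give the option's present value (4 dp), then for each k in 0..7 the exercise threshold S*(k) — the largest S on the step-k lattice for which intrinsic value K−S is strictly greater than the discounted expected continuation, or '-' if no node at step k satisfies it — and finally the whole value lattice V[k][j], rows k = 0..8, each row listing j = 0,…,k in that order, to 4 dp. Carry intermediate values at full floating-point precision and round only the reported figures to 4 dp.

price = 35.3860
boundary = - 109.9362 101.7679 109.9362 118.7600 109.9362 118.7600 128.2921
tree:
35.3860
43.4638 27.2037
51.6321 34.9785 19.3027
59.1934 43.4638 26.3753 12.0947
66.1929 51.6321 34.6400 17.9667 6.0953
72.6724 59.1934 43.4638 25.6051 10.1713 1.9224
78.6704 66.1929 51.6321 34.6400 16.4007 3.7968 0.0000
84.2228 72.6724 59.1934 43.4638 25.1079 7.4989 0.0000 0.0000
89.3627 78.6704 66.1929 51.6321 34.6400 14.8108 0.0000 0.0000 0.0000

params: Δt=0.03150 u=1.08026 d=0.92570 q=0.49274 e^(-rΔt)=0.99814
t_8 payoffs: 89.3627 78.6704 66.1929 51.6321 34.6400 14.8108 0.0000 0.0000 0.0000
t_7: node(7,0) S=69.1772 payoff=84.2228 vs cont=83.9380 → 84.2228 [stop]  node(7,1) S=80.7276 payoff=72.6724 vs cont=72.3876 → 72.6724 [stop]  node(7,2) S=94.2066 payoff=59.1934 vs cont=58.9086 → 59.1934 [stop]  node(7,3) S=109.9362 payoff=43.4638 vs cont=43.1790 → 43.4638 [stop]  node(7,4) S=128.2921 payoff=25.1079 vs cont=24.8231 → 25.1079 [stop]  node(7,5) S=149.7129 payoff=3.6871 vs cont=7.4989 → 7.4989 [wait]  node(7,6) S=174.7102 payoff=0.0000 vs cont=0.0000 → 0.0000 [wait]  node(7,7) S=203.8814 payoff=0.0000 vs cont=0.0000 → 0.0000 [wait]  ⇒ S*(7)=128.2921
t_6: node(6,0) S=74.7296 payoff=78.6704 vs cont=78.3856 → 78.6704 [stop]  node(6,1) S=87.2071 payoff=66.1929 vs cont=65.9081 → 66.1929 [stop]  node(6,2) S=101.7679 payoff=51.6321 vs cont=51.3472 → 51.6321 [stop]  node(6,3) S=118.7600 payoff=34.6400 vs cont=34.3552 → 34.6400 [stop]  node(6,4) S=138.5892 payoff=14.8108 vs cont=16.4007 → 16.4007 [wait]  node(6,5) S=161.7293 payoff=0.0000 vs cont=3.7968 → 3.7968 [wait]  node(6,6) S=188.7331 payoff=0.0000 vs cont=0.0000 → 0.0000 [wait]  ⇒ S*(6)=118.7600
t_5: node(5,0) S=80.7276 payoff=72.6724 vs cont=72.3876 → 72.6724 [stop]  node(5,1) S=94.2066 payoff=59.1934 vs cont=58.9086 → 59.1934 [stop]  node(5,2) S=109.9362 payoff=43.4638 vs cont=43.1790 → 43.4638 [stop]  node(5,3) S=128.2921 payoff=25.1079 vs cont=25.6051 → 25.6051 [wait]  node(5,4) S=149.7129 payoff=3.6871 vs cont=10.1713 → 10.1713 [wait]  node(5,5) S=174.7102 payoff=0.0000 vs cont=1.9224 → 1.9224 [wait]  ⇒ S*(5)=109.9362
t_4: node(4,0) S=87.2071 payoff=66.1929 vs cont=65.9081 → 66.1929 [stop]  node(4,1) S=101.7679 payoff=51.6321 vs cont=51.3472 → 51.6321 [stop]  node(4,2) S=118.7600 payoff=34.6400 vs cont=34.5997 → 34.6400 [stop]  node(4,3) S=138.5892 payoff=14.8108 vs cont=17.9667 → 17.9667 [wait]  node(4,4) S=161.7293 payoff=0.0000 vs cont=6.0953 → 6.0953 [wait]  ⇒ S*(4)=118.7600
t_3: node(3,0) S=94.2066 payoff=59.1934 vs cont=58.9086 → 59.1934 [stop]  node(3,1) S=109.9362 payoff=43.4638 vs cont=43.1790 → 43.4638 [stop]  node(3,2) S=128.2921 payoff=25.1079 vs cont=26.3753 → 26.3753 [wait]  node(3,3) S=149.7129 payoff=3.6871 vs cont=12.0947 → 12.0947 [wait]  ⇒ S*(3)=109.9362
t_2: node(2,0) S=101.7679 payoff=51.6321 vs cont=51.3472 → 51.6321 [stop]  node(2,1) S=118.7600 payoff=34.6400 vs cont=34.9785 → 34.9785 [wait]  node(2,2) S=138.5892 payoff=14.8108 vs cont=19.3027 → 19.3027 [wait]  ⇒ S*(2)=101.7679
t_1: node(1,0) S=109.9362 payoff=43.4638 vs cont=43.3455 → 43.4638 [stop]  node(1,1) S=128.2921 payoff=25.1079 vs cont=27.2037 → 27.2037 [wait]  ⇒ S*(1)=109.9362
t_0: node(0,0) S=118.7600 payoff=34.6400 vs cont=35.3860 → 35.3860 [wait]  ⇒ S*(0)=-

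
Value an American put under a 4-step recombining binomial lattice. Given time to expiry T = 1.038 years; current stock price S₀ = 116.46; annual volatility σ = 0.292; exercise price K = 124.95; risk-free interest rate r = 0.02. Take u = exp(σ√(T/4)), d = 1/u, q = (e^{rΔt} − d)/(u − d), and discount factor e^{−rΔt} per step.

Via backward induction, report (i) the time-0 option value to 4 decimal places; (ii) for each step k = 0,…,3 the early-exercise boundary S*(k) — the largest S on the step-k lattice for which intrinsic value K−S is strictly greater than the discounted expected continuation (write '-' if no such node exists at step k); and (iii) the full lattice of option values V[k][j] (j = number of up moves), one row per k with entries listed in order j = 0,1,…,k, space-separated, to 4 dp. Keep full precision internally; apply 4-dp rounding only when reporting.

Δt=0.25950, u=1.16038, d=0.86179, q=0.48031, disc=e^(-rΔt)=0.99482
k=4 terminal: V=max(K-S,0) → 60.7145 38.4580 8.4900 0.0000 0.0000
k=3: j=0 S=74.5376 intr=50.4124 cont=49.7656 V=50.4124[EX]; j=1 S=100.3636 intr=24.5864 cont=23.9396 V=24.5864[EX]; j=2 S=135.1379 intr=0.0000 cont=4.3893 V=4.3893[hold]; j=3 S=181.9610 intr=0.0000 cont=0.0000 V=0.0000[hold]  S*(3)=100.3636
k=2: j=0 S=86.4920 intr=38.4580 cont=37.8112 V=38.4580[EX]; j=1 S=116.4600 intr=8.4900 cont=14.8085 V=14.8085[hold]; j=2 S=156.8115 intr=0.0000 cont=2.2693 V=2.2693[hold]  S*(2)=86.4920
k=1: j=0 S=100.3636 intr=24.5864 cont=26.9587 V=26.9587[hold]; j=1 S=135.1379 intr=0.0000 cont=8.7404 V=8.7404[hold]  S*(1)=-
k=0: j=0 S=116.4600 intr=8.4900 cont=18.1140 V=18.1140[hold]  S*(0)=-

price = 18.1140
boundary = - - 86.4920 100.3636
tree:
18.1140
26.9587 8.7404
38.4580 14.8085 2.2693
50.4124 24.5864 4.3893 0.0000
60.7145 38.4580 8.4900 0.0000 0.0000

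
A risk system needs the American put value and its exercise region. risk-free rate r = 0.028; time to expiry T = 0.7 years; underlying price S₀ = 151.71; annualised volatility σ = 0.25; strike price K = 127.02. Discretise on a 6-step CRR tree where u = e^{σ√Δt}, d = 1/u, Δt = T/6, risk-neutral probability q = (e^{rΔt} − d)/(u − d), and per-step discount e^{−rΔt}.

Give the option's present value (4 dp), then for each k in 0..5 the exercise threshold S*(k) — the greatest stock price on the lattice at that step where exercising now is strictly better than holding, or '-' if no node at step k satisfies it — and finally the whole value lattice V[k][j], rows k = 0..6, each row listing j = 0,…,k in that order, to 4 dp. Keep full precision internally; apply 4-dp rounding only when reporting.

Δt=0.11667, u=1.08914, d=0.91815, q=0.49780, disc=e^(-rΔt)=0.99674
k=6 terminal: V=max(K-S,0) → 36.1324 19.2062 0.0000 0.0000 0.0000 0.0000 0.0000
k=5: j=0 S=98.9896 intr=28.0304 cont=27.6162 V=28.0304[EX]; j=1 S=117.4247 intr=9.5953 cont=9.6139 V=9.6139[hold]; j=2 S=139.2930 intr=0.0000 cont=0.0000 V=0.0000[hold]; j=3 S=165.2339 intr=0.0000 cont=0.0000 V=0.0000[hold]; j=4 S=196.0059 intr=0.0000 cont=0.0000 V=0.0000[hold]; j=5 S=232.5086 intr=0.0000 cont=0.0000 V=0.0000[hold]  S*(5)=98.9896
k=4: j=0 S=107.8138 intr=19.2062 cont=18.8011 V=19.2062[EX]; j=1 S=127.8923 intr=0.0000 cont=4.8123 V=4.8123[hold]; j=2 S=151.7100 intr=0.0000 cont=0.0000 V=0.0000[hold]; j=3 S=179.9634 intr=0.0000 cont=0.0000 V=0.0000[hold]; j=4 S=213.4784 intr=0.0000 cont=0.0000 V=0.0000[hold]  S*(4)=107.8138
k=3: j=0 S=117.4247 intr=9.5953 cont=12.0016 V=12.0016[hold]; j=1 S=139.2930 intr=0.0000 cont=2.4089 V=2.4089[hold]; j=2 S=165.2339 intr=0.0000 cont=0.0000 V=0.0000[hold]; j=3 S=196.0059 intr=0.0000 cont=0.0000 V=0.0000[hold]  S*(3)=-
k=2: j=0 S=127.8923 intr=0.0000 cont=7.2028 V=7.2028[hold]; j=1 S=151.7100 intr=0.0000 cont=1.2058 V=1.2058[hold]; j=2 S=179.9634 intr=0.0000 cont=0.0000 V=0.0000[hold]  S*(2)=-
k=1: j=0 S=139.2930 intr=0.0000 cont=4.2037 V=4.2037[hold]; j=1 S=165.2339 intr=0.0000 cont=0.6036 V=0.6036[hold]  S*(1)=-
k=0: j=0 S=151.7100 intr=0.0000 cont=2.4037 V=2.4037[hold]  S*(0)=-

price = 2.4037
boundary = - - - - 107.8138 98.9896
tree:
2.4037
4.2037 0.6036
7.2028 1.2058 0.0000
12.0016 2.4089 0.0000 0.0000
19.2062 4.8123 0.0000 0.0000 0.0000
28.0304 9.6139 0.0000 0.0000 0.0000 0.0000
36.1324 19.2062 0.0000 0.0000 0.0000 0.0000 0.0000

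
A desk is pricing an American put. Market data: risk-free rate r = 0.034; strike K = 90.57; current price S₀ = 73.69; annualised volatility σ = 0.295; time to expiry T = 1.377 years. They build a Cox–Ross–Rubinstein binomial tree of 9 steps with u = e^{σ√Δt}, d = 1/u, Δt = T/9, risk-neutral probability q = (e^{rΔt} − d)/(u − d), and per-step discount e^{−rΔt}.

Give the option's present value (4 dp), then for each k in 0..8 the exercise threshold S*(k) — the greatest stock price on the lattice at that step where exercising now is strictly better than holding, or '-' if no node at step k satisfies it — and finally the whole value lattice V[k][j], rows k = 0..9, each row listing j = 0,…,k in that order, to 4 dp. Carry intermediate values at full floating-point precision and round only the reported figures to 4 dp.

params: Δt=0.15300 u=1.12231 d=0.89102 q=0.49373 e^(-rΔt)=0.99481
t_9 payoffs: 64.4851 57.7139 49.1850 38.4422 24.9108 7.8669 0.0000 0.0000 0.0000 0.0000
t_8: node(8,0) S=29.2754 payoff=61.2946 vs cont=60.8247 → 61.2946 [stop]  node(8,1) S=36.8748 payoff=53.6952 vs cont=53.2253 → 53.6952 [stop]  node(8,2) S=46.4468 payoff=44.1232 vs cont=43.6533 → 44.1232 [stop]  node(8,3) S=58.5035 payoff=32.0665 vs cont=31.5965 → 32.0665 [stop]  node(8,4) S=73.6900 payoff=16.8800 vs cont=16.4101 → 16.8800 [stop]  node(8,5) S=92.8186 payoff=0.0000 vs cont=3.9621 → 3.9621 [wait]  node(8,6) S=116.9126 payoff=0.0000 vs cont=0.0000 → 0.0000 [wait]  node(8,7) S=147.2610 payoff=0.0000 vs cont=0.0000 → 0.0000 [wait]  node(8,8) S=185.4873 payoff=0.0000 vs cont=0.0000 → 0.0000 [wait]  ⇒ S*(8)=73.6900
t_7: node(7,0) S=32.8561 payoff=57.7139 vs cont=57.2440 → 57.7139 [stop]  node(7,1) S=41.3850 payoff=49.1850 vs cont=48.7151 → 49.1850 [stop]  node(7,2) S=52.1278 payoff=38.4422 vs cont=37.9723 → 38.4422 [stop]  node(7,3) S=65.6592 payoff=24.9108 vs cont=24.4409 → 24.9108 [stop]  node(7,4) S=82.7031 payoff=7.8669 vs cont=10.4475 → 10.4475 [wait]  node(7,5) S=104.1713 payoff=0.0000 vs cont=1.9955 → 1.9955 [wait]  node(7,6) S=131.2123 payoff=0.0000 vs cont=0.0000 → 0.0000 [wait]  node(7,7) S=165.2726 payoff=0.0000 vs cont=0.0000 → 0.0000 [wait]  ⇒ S*(7)=65.6592
t_6: node(6,0) S=36.8748 payoff=53.6952 vs cont=53.2253 → 53.6952 [stop]  node(6,1) S=46.4468 payoff=44.1232 vs cont=43.6533 → 44.1232 [stop]  node(6,2) S=58.5035 payoff=32.0665 vs cont=31.5965 → 32.0665 [stop]  node(6,3) S=73.6900 payoff=16.8800 vs cont=17.6776 → 17.6776 [wait]  node(6,4) S=92.8186 payoff=0.0000 vs cont=6.2419 → 6.2419 [wait]  node(6,5) S=116.9126 payoff=0.0000 vs cont=1.0050 → 1.0050 [wait]  node(6,6) S=147.2610 payoff=0.0000 vs cont=0.0000 → 0.0000 [wait]  ⇒ S*(6)=58.5035
t_5: node(5,0) S=41.3850 payoff=49.1850 vs cont=48.7151 → 49.1850 [stop]  node(5,1) S=52.1278 payoff=38.4422 vs cont=37.9723 → 38.4422 [stop]  node(5,2) S=65.6592 payoff=24.9108 vs cont=24.8327 → 24.9108 [stop]  node(5,3) S=82.7031 payoff=7.8669 vs cont=11.9690 → 11.9690 [wait]  node(5,4) S=104.1713 payoff=0.0000 vs cont=3.6373 → 3.6373 [wait]  node(5,5) S=131.2123 payoff=0.0000 vs cont=0.5062 → 0.5062 [wait]  ⇒ S*(5)=65.6592
t_4: node(4,0) S=46.4468 payoff=44.1232 vs cont=43.6533 → 44.1232 [stop]  node(4,1) S=58.5035 payoff=32.0665 vs cont=31.5965 → 32.0665 [stop]  node(4,2) S=73.6900 payoff=16.8800 vs cont=18.4249 → 18.4249 [wait]  node(4,3) S=92.8186 payoff=0.0000 vs cont=7.8146 → 7.8146 [wait]  node(4,4) S=116.9126 payoff=0.0000 vs cont=2.0805 → 2.0805 [wait]  ⇒ S*(4)=58.5035
t_3: node(3,0) S=52.1278 payoff=38.4422 vs cont=37.9723 → 38.4422 [stop]  node(3,1) S=65.6592 payoff=24.9108 vs cont=25.1997 → 25.1997 [wait]  node(3,2) S=82.7031 payoff=7.8669 vs cont=13.1178 → 13.1178 [wait]  node(3,3) S=104.1713 payoff=0.0000 vs cont=4.9576 → 4.9576 [wait]  ⇒ S*(3)=52.1278
t_2: node(2,0) S=58.5035 payoff=32.0665 vs cont=31.7384 → 32.0665 [stop]  node(2,1) S=73.6900 payoff=16.8800 vs cont=19.1347 → 19.1347 [wait]  node(2,2) S=92.8186 payoff=0.0000 vs cont=9.0417 → 9.0417 [wait]  ⇒ S*(2)=58.5035
t_1: node(1,0) S=65.6592 payoff=24.9108 vs cont=25.5483 → 25.5483 [wait]  node(1,1) S=82.7031 payoff=7.8669 vs cont=14.0780 → 14.0780 [wait]  ⇒ S*(1)=-
t_0: node(0,0) S=73.6900 payoff=16.8800 vs cont=19.7819 → 19.7819 [wait]  ⇒ S*(0)=-

price = 19.7819
boundary = - - 58.5035 52.1278 58.5035 65.6592 58.5035 65.6592 73.6900
tree:
19.7819
25.5483 14.0780
32.0665 19.1347 9.0417
38.4422 25.1997 13.1178 4.9576
44.1232 32.0665 18.4249 7.8146 2.0805
49.1850 38.4422 24.9108 11.9690 3.6373 0.5062
53.6952 44.1232 32.0665 17.6776 6.2419 1.0050 0.0000
57.7139 49.1850 38.4422 24.9108 10.4475 1.9955 0.0000 0.0000
61.2946 53.6952 44.1232 32.0665 16.8800 3.9621 0.0000 0.0000 0.0000
64.4851 57.7139 49.1850 38.4422 24.9108 7.8669 0.0000 0.0000 0.0000 0.0000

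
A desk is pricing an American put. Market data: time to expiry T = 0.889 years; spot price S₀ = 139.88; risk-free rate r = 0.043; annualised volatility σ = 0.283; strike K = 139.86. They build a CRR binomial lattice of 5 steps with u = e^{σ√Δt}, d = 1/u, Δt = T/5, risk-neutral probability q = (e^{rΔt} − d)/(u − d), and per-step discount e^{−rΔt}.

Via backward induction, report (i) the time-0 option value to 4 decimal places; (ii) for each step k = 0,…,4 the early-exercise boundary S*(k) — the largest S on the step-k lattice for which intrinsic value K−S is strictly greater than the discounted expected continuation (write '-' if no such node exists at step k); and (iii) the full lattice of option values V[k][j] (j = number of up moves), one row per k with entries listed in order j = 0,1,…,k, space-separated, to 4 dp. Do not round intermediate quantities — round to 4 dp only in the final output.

price = 13.2406
boundary = - - - 97.7871 110.1809
tree:
13.2406
20.3401 6.4079
30.0164 11.0625 1.8936
42.0729 18.5282 3.8338 0.0000
53.0726 29.6791 7.7618 0.0000 0.0000
62.8349 42.0729 15.7145 0.0000 0.0000 0.0000

Δt=0.17780  u=1.12674  d=0.88751  q=0.50228  discount=0.99238
step 5 (expiry): payoffs max(K−S,0) = 62.8349 42.0729 15.7145 0.0000 0.0000 0.0000
step 4: (k=4,j=0): S=86.7874, (K−S)⁺=53.0726, hold=52.0073 ⇒ V=53.0726 exercise | (k=4,j=1): S=110.1809, (K−S)⁺=29.6791, hold=28.6139 ⇒ V=29.6791 exercise | (k=4,j=2): S=139.8800, (K−S)⁺=0.0000, hold=7.7618 ⇒ V=7.7618 continue | (k=4,j=3): S=177.5845, (K−S)⁺=0.0000, hold=0.0000 ⇒ V=0.0000 continue | (k=4,j=4): S=225.4521, (K−S)⁺=0.0000, hold=0.0000 ⇒ V=0.0000 continue  boundary S*=110.1809
step 3: (k=3,j=0): S=97.7871, (K−S)⁺=42.0729, hold=41.0077 ⇒ V=42.0729 exercise | (k=3,j=1): S=124.1455, (K−S)⁺=15.7145, hold=18.5282 ⇒ V=18.5282 continue | (k=3,j=2): S=157.6087, (K−S)⁺=0.0000, hold=3.8338 ⇒ V=3.8338 continue | (k=3,j=3): S=200.0920, (K−S)⁺=0.0000, hold=0.0000 ⇒ V=0.0000 continue  boundary S*=97.7871
step 2: (k=2,j=0): S=110.1809, (K−S)⁺=29.6791, hold=30.0164 ⇒ V=30.0164 continue | (k=2,j=1): S=139.8800, (K−S)⁺=0.0000, hold=11.0625 ⇒ V=11.0625 continue | (k=2,j=2): S=177.5845, (K−S)⁺=0.0000, hold=1.8936 ⇒ V=1.8936 continue  boundary S*=-
step 1: (k=1,j=0): S=124.1455, (K−S)⁺=15.7145, hold=20.3401 ⇒ V=20.3401 continue | (k=1,j=1): S=157.6087, (K−S)⁺=0.0000, hold=6.4079 ⇒ V=6.4079 continue  boundary S*=-
step 0: (k=0,j=0): S=139.8800, (K−S)⁺=0.0000, hold=13.2406 ⇒ V=13.2406 continue  boundary S*=-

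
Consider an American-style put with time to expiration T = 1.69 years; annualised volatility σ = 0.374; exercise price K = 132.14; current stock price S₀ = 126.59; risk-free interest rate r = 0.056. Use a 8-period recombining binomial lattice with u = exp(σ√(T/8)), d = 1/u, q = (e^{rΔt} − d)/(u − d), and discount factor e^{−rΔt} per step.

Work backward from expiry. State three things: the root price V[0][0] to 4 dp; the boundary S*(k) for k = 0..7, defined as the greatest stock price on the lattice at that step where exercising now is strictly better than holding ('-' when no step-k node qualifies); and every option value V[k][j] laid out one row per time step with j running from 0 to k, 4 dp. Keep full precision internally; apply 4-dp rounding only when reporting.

Δt=0.21125  u=1.18756  d=0.84207  q=0.49158  discount=0.98824
step 8 (expiry): payoffs max(K−S,0) = 100.1388 87.0091 68.4923 42.3783 5.5500 0.0000 0.0000 0.0000 0.0000
step 7: (k=7,j=0): S=38.0032, (K−S)⁺=94.1368, hold=92.5828 ⇒ V=94.1368 exercise | (k=7,j=1): S=53.5955, (K−S)⁺=78.5445, hold=76.9905 ⇒ V=78.5445 exercise | (k=7,j=2): S=75.5852, (K−S)⁺=56.5548, hold=55.0008 ⇒ V=56.5548 exercise | (k=7,j=3): S=106.5971, (K−S)⁺=25.5429, hold=23.9889 ⇒ V=25.5429 exercise | (k=7,j=4): S=150.3328, (K−S)⁺=0.0000, hold=2.7886 ⇒ V=2.7886 continue | (k=7,j=5): S=212.0128, (K−S)⁺=0.0000, hold=0.0000 ⇒ V=0.0000 continue | (k=7,j=6): S=298.9995, (K−S)⁺=0.0000, hold=0.0000 ⇒ V=0.0000 continue | (k=7,j=7): S=421.6759, (K−S)⁺=0.0000, hold=0.0000 ⇒ V=0.0000 continue  boundary S*=106.5971
step 6: (k=6,j=0): S=45.1309, (K−S)⁺=87.0091, hold=85.4551 ⇒ V=87.0091 exercise | (k=6,j=1): S=63.6477, (K−S)⁺=68.4923, hold=66.9383 ⇒ V=68.4923 exercise | (k=6,j=2): S=89.7617, (K−S)⁺=42.3783, hold=40.8243 ⇒ V=42.3783 exercise | (k=6,j=3): S=126.5900, (K−S)⁺=5.5500, hold=14.1886 ⇒ V=14.1886 continue | (k=6,j=4): S=178.5286, (K−S)⁺=0.0000, hold=1.4011 ⇒ V=1.4011 continue | (k=6,j=5): S=251.7771, (K−S)⁺=0.0000, hold=0.0000 ⇒ V=0.0000 continue | (k=6,j=6): S=355.0787, (K−S)⁺=0.0000, hold=0.0000 ⇒ V=0.0000 continue  boundary S*=89.7617
step 5: (k=5,j=0): S=53.5955, (K−S)⁺=78.5445, hold=76.9905 ⇒ V=78.5445 exercise | (k=5,j=1): S=75.5852, (K−S)⁺=56.5548, hold=55.0008 ⇒ V=56.5548 exercise | (k=5,j=2): S=106.5971, (K−S)⁺=25.5429, hold=28.1855 ⇒ V=28.1855 continue | (k=5,j=3): S=150.3328, (K−S)⁺=0.0000, hold=7.8096 ⇒ V=7.8096 continue | (k=5,j=4): S=212.0128, (K−S)⁺=0.0000, hold=0.7040 ⇒ V=0.7040 continue | (k=5,j=5): S=298.9995, (K−S)⁺=0.0000, hold=0.0000 ⇒ V=0.0000 continue  boundary S*=75.5852
step 4: (k=4,j=0): S=63.6477, (K−S)⁺=68.4923, hold=66.9383 ⇒ V=68.4923 exercise | (k=4,j=1): S=89.7617, (K−S)⁺=42.3783, hold=42.1081 ⇒ V=42.3783 exercise | (k=4,j=2): S=126.5900, (K−S)⁺=5.5500, hold=17.9556 ⇒ V=17.9556 continue | (k=4,j=3): S=178.5286, (K−S)⁺=0.0000, hold=4.2659 ⇒ V=4.2659 continue | (k=4,j=4): S=251.7771, (K−S)⁺=0.0000, hold=0.3537 ⇒ V=0.3537 continue  boundary S*=89.7617
step 3: (k=3,j=0): S=75.5852, (K−S)⁺=56.5548, hold=55.0008 ⇒ V=56.5548 exercise | (k=3,j=1): S=106.5971, (K−S)⁺=25.5429, hold=30.0155 ⇒ V=30.0155 continue | (k=3,j=2): S=150.3328, (K−S)⁺=0.0000, hold=11.0940 ⇒ V=11.0940 continue | (k=3,j=3): S=212.0128, (K−S)⁺=0.0000, hold=2.3152 ⇒ V=2.3152 continue  boundary S*=75.5852
step 2: (k=2,j=0): S=89.7617, (K−S)⁺=42.3783, hold=42.9970 ⇒ V=42.9970 continue | (k=2,j=1): S=126.5900, (K−S)⁺=5.5500, hold=20.4706 ⇒ V=20.4706 continue | (k=2,j=2): S=178.5286, (K−S)⁺=0.0000, hold=6.6989 ⇒ V=6.6989 continue  boundary S*=-
step 1: (k=1,j=0): S=106.5971, (K−S)⁺=25.5429, hold=31.5482 ⇒ V=31.5482 continue | (k=1,j=1): S=150.3328, (K−S)⁺=0.0000, hold=13.5396 ⇒ V=13.5396 continue  boundary S*=-
step 0: (k=0,j=0): S=126.5900, (K−S)⁺=5.5500, hold=22.4287 ⇒ V=22.4287 continue  boundary S*=-

price = 22.4287
boundary = - - - 75.5852 89.7617 75.5852 89.7617 106.5971
tree:
22.4287
31.5482 13.5396
42.9970 20.4706 6.6989
56.5548 30.0155 11.0940 2.3152
68.4923 42.3783 17.9556 4.2659 0.3537
78.5445 56.5548 28.1855 7.8096 0.7040 0.0000
87.0091 68.4923 42.3783 14.1886 1.4011 0.0000 0.0000
94.1368 78.5445 56.5548 25.5429 2.7886 0.0000 0.0000 0.0000
100.1388 87.0091 68.4923 42.3783 5.5500 0.0000 0.0000 0.0000 0.0000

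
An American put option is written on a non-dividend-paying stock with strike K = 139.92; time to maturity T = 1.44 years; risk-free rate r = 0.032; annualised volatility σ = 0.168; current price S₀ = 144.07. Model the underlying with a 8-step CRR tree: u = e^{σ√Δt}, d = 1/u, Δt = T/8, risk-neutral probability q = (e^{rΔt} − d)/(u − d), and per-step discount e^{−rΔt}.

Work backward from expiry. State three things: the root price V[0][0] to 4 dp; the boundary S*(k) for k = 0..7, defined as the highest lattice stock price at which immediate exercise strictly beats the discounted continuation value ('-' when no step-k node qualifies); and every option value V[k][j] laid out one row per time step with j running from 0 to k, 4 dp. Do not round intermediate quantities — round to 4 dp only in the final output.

price = 7.1970
boundary = - - - 116.3346 108.3313 116.3346 124.9291 116.3346
tree:
7.1970
11.0565 3.7518
16.4521 6.2514 1.5106
23.5854 10.1195 2.7879 0.3609
31.5887 15.8022 5.0418 0.7605 0.0000
39.0414 23.5854 8.8690 1.6024 0.0000 0.0000
45.9814 31.5887 14.9909 3.3764 0.0000 0.0000 0.0000
52.4440 39.0414 23.5854 7.1144 0.0000 0.0000 0.0000 0.0000
58.4619 45.9814 31.5887 14.9909 0.0000 0.0000 0.0000 0.0000 0.0000

Δt=0.18000  u=1.07388  d=0.93120  q=0.52268  discount=0.99426
step 8 (expiry): payoffs max(K−S,0) = 58.4619 45.9814 31.5887 14.9909 0.0000 0.0000 0.0000 0.0000 0.0000
step 7: (k=7,j=0): S=87.4760, (K−S)⁺=52.4440, hold=51.6404 ⇒ V=52.4440 exercise | (k=7,j=1): S=100.8786, (K−S)⁺=39.0414, hold=38.2378 ⇒ V=39.0414 exercise | (k=7,j=2): S=116.3346, (K−S)⁺=23.5854, hold=22.7818 ⇒ V=23.5854 exercise | (k=7,j=3): S=134.1586, (K−S)⁺=5.7614, hold=7.1144 ⇒ V=7.1144 continue | (k=7,j=4): S=154.7136, (K−S)⁺=0.0000, hold=0.0000 ⇒ V=0.0000 continue | (k=7,j=5): S=178.4179, (K−S)⁺=0.0000, hold=0.0000 ⇒ V=0.0000 continue | (k=7,j=6): S=205.7540, (K−S)⁺=0.0000, hold=0.0000 ⇒ V=0.0000 continue | (k=7,j=7): S=237.2783, (K−S)⁺=0.0000, hold=0.0000 ⇒ V=0.0000 continue  boundary S*=116.3346
step 6: (k=6,j=0): S=93.9386, (K−S)⁺=45.9814, hold=45.1778 ⇒ V=45.9814 exercise | (k=6,j=1): S=108.3313, (K−S)⁺=31.5887, hold=30.7851 ⇒ V=31.5887 exercise | (k=6,j=2): S=124.9291, (K−S)⁺=14.9909, hold=14.8904 ⇒ V=14.9909 exercise | (k=6,j=3): S=144.0700, (K−S)⁺=0.0000, hold=3.3764 ⇒ V=3.3764 continue | (k=6,j=4): S=166.1435, (K−S)⁺=0.0000, hold=0.0000 ⇒ V=0.0000 continue | (k=6,j=5): S=191.5990, (K−S)⁺=0.0000, hold=0.0000 ⇒ V=0.0000 continue | (k=6,j=6): S=220.9546, (K−S)⁺=0.0000, hold=0.0000 ⇒ V=0.0000 continue  boundary S*=124.9291
step 5: (k=5,j=0): S=100.8786, (K−S)⁺=39.0414, hold=38.2378 ⇒ V=39.0414 exercise | (k=5,j=1): S=116.3346, (K−S)⁺=23.5854, hold=22.7818 ⇒ V=23.5854 exercise | (k=5,j=2): S=134.1586, (K−S)⁺=5.7614, hold=8.8690 ⇒ V=8.8690 continue | (k=5,j=3): S=154.7136, (K−S)⁺=0.0000, hold=1.6024 ⇒ V=1.6024 continue | (k=5,j=4): S=178.4179, (K−S)⁺=0.0000, hold=0.0000 ⇒ V=0.0000 continue | (k=5,j=5): S=205.7540, (K−S)⁺=0.0000, hold=0.0000 ⇒ V=0.0000 continue  boundary S*=116.3346
step 4: (k=4,j=0): S=108.3313, (K−S)⁺=31.5887, hold=30.7851 ⇒ V=31.5887 exercise | (k=4,j=1): S=124.9291, (K−S)⁺=14.9909, hold=15.8022 ⇒ V=15.8022 continue | (k=4,j=2): S=144.0700, (K−S)⁺=0.0000, hold=5.0418 ⇒ V=5.0418 continue | (k=4,j=3): S=166.1435, (K−S)⁺=0.0000, hold=0.7605 ⇒ V=0.7605 continue | (k=4,j=4): S=191.5990, (K−S)⁺=0.0000, hold=0.0000 ⇒ V=0.0000 continue  boundary S*=108.3313
step 3: (k=3,j=0): S=116.3346, (K−S)⁺=23.5854, hold=23.2034 ⇒ V=23.5854 exercise | (k=3,j=1): S=134.1586, (K−S)⁺=5.7614, hold=10.1195 ⇒ V=10.1195 continue | (k=3,j=2): S=154.7136, (K−S)⁺=0.0000, hold=2.7879 ⇒ V=2.7879 continue | (k=3,j=3): S=178.4179, (K−S)⁺=0.0000, hold=0.3609 ⇒ V=0.3609 continue  boundary S*=116.3346
step 2: (k=2,j=0): S=124.9291, (K−S)⁺=14.9909, hold=16.4521 ⇒ V=16.4521 continue | (k=2,j=1): S=144.0700, (K−S)⁺=0.0000, hold=6.2514 ⇒ V=6.2514 continue | (k=2,j=2): S=166.1435, (K−S)⁺=0.0000, hold=1.5106 ⇒ V=1.5106 continue  boundary S*=-
step 1: (k=1,j=0): S=134.1586, (K−S)⁺=5.7614, hold=11.0565 ⇒ V=11.0565 continue | (k=1,j=1): S=154.7136, (K−S)⁺=0.0000, hold=3.7518 ⇒ V=3.7518 continue  boundary S*=-
step 0: (k=0,j=0): S=144.0700, (K−S)⁺=0.0000, hold=7.1970 ⇒ V=7.1970 continue  boundary S*=-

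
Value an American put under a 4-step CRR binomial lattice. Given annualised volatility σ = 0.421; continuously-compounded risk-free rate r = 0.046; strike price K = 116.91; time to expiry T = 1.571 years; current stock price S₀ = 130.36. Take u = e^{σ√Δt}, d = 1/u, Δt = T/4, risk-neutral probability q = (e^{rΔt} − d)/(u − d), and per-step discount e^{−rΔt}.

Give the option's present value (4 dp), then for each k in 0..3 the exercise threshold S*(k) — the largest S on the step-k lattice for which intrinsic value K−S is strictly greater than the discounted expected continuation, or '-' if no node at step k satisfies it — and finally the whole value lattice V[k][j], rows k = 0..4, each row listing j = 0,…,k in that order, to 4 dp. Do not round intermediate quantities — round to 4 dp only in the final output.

params: Δt=0.39275 u=1.30192 d=0.76810 q=0.46857 e^(-rΔt)=0.98210
t_4 payoffs: 71.5359 40.0012 0.0000 0.0000 0.0000
t_3: node(3,0) S=59.0734 payoff=57.8366 vs cont=55.7434 → 57.8366 [stop]  node(3,1) S=100.1291 payoff=16.7809 vs cont=20.8772 → 20.8772 [wait]  node(3,2) S=169.7182 payoff=0.0000 vs cont=0.0000 → 0.0000 [wait]  node(3,3) S=287.6715 payoff=0.0000 vs cont=0.0000 → 0.0000 [wait]  ⇒ S*(3)=59.0734
t_2: node(2,0) S=76.9088 payoff=40.0012 vs cont=39.7930 → 40.0012 [stop]  node(2,1) S=130.3600 payoff=0.0000 vs cont=10.8961 → 10.8961 [wait]  node(2,2) S=220.9595 payoff=0.0000 vs cont=0.0000 → 0.0000 [wait]  ⇒ S*(2)=76.9088
t_1: node(1,0) S=100.1291 payoff=16.7809 vs cont=25.8914 → 25.8914 [wait]  node(1,1) S=169.7182 payoff=0.0000 vs cont=5.6868 → 5.6868 [wait]  ⇒ S*(1)=-
t_0: node(0,0) S=130.3600 payoff=0.0000 vs cont=16.1300 → 16.1300 [wait]  ⇒ S*(0)=-

price = 16.1300
boundary = - - 76.9088 59.0734
tree:
16.1300
25.8914 5.6868
40.0012 10.8961 0.0000
57.8366 20.8772 0.0000 0.0000
71.5359 40.0012 0.0000 0.0000 0.0000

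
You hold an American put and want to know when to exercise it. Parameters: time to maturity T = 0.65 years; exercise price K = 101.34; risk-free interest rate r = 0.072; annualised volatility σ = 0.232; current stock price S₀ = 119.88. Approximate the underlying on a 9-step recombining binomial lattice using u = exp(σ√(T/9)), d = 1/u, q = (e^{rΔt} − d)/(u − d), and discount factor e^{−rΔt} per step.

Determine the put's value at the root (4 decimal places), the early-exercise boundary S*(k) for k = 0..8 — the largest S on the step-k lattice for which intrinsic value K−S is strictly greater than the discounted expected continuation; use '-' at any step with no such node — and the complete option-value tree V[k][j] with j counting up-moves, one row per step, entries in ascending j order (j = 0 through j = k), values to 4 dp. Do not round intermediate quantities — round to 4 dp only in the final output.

params: Δt=0.07222 u=1.06433 d=0.93956 q=0.52620 e^(-rΔt)=0.99481
t_9 payoffs: 32.9410 23.8573 13.5673 1.9107 0.0000 0.0000 0.0000 0.0000 0.0000 0.0000
t_8: node(8,0) S=72.7993 payoff=28.5407 vs cont=28.0151 → 28.5407 [stop]  node(8,1) S=82.4674 payoff=18.8726 vs cont=18.3470 → 18.8726 [stop]  node(8,2) S=93.4194 payoff=7.9206 vs cont=7.3950 → 7.9206 [stop]  node(8,3) S=105.8259 payoff=0.0000 vs cont=0.9006 → 0.9006 [wait]  node(8,4) S=119.8800 payoff=0.0000 vs cont=0.0000 → 0.0000 [wait]  node(8,5) S=135.8006 payoff=0.0000 vs cont=0.0000 → 0.0000 [wait]  node(8,6) S=153.8355 payoff=0.0000 vs cont=0.0000 → 0.0000 [wait]  node(8,7) S=174.2655 payoff=0.0000 vs cont=0.0000 → 0.0000 [wait]  node(8,8) S=197.4087 payoff=0.0000 vs cont=0.0000 → 0.0000 [wait]  ⇒ S*(8)=93.4194
t_7: node(7,0) S=77.4827 payoff=23.8573 vs cont=23.3317 → 23.8573 [stop]  node(7,1) S=87.7727 payoff=13.5673 vs cont=13.0417 → 13.5673 [stop]  node(7,2) S=99.4293 payoff=1.9107 vs cont=4.2048 → 4.2048 [wait]  node(7,3) S=112.6339 payoff=0.0000 vs cont=0.4245 → 0.4245 [wait]  node(7,4) S=127.5922 payoff=0.0000 vs cont=0.0000 → 0.0000 [wait]  node(7,5) S=144.5370 payoff=0.0000 vs cont=0.0000 → 0.0000 [wait]  node(7,6) S=163.7322 payoff=0.0000 vs cont=0.0000 → 0.0000 [wait]  node(7,7) S=185.4765 payoff=0.0000 vs cont=0.0000 → 0.0000 [wait]  ⇒ S*(7)=87.7727
t_6: node(6,0) S=82.4674 payoff=18.8726 vs cont=18.3470 → 18.8726 [stop]  node(6,1) S=93.4194 payoff=7.9206 vs cont=8.5959 → 8.5959 [wait]  node(6,2) S=105.8259 payoff=0.0000 vs cont=2.2041 → 2.2041 [wait]  node(6,3) S=119.8800 payoff=0.0000 vs cont=0.2001 → 0.2001 [wait]  node(6,4) S=135.8006 payoff=0.0000 vs cont=0.0000 → 0.0000 [wait]  node(6,5) S=153.8355 payoff=0.0000 vs cont=0.0000 → 0.0000 [wait]  node(6,6) S=174.2655 payoff=0.0000 vs cont=0.0000 → 0.0000 [wait]  ⇒ S*(6)=82.4674
t_5: node(5,0) S=87.7727 payoff=13.5673 vs cont=13.3952 → 13.5673 [stop]  node(5,1) S=99.4293 payoff=1.9107 vs cont=5.2054 → 5.2054 [wait]  node(5,2) S=112.6339 payoff=0.0000 vs cont=1.1436 → 1.1436 [wait]  node(5,3) S=127.5922 payoff=0.0000 vs cont=0.0943 → 0.0943 [wait]  node(5,4) S=144.5370 payoff=0.0000 vs cont=0.0000 → 0.0000 [wait]  node(5,5) S=163.7322 payoff=0.0000 vs cont=0.0000 → 0.0000 [wait]  ⇒ S*(5)=87.7727
t_4: node(4,0) S=93.4194 payoff=7.9206 vs cont=9.1197 → 9.1197 [wait]  node(4,1) S=105.8259 payoff=0.0000 vs cont=3.0522 → 3.0522 [wait]  node(4,2) S=119.8800 payoff=0.0000 vs cont=0.5884 → 0.5884 [wait]  node(4,3) S=135.8006 payoff=0.0000 vs cont=0.0444 → 0.0444 [wait]  node(4,4) S=153.8355 payoff=0.0000 vs cont=0.0000 → 0.0000 [wait]  ⇒ S*(4)=-
t_3: node(3,0) S=99.4293 payoff=1.9107 vs cont=5.8962 → 5.8962 [wait]  node(3,1) S=112.6339 payoff=0.0000 vs cont=1.7466 → 1.7466 [wait]  node(3,2) S=127.5922 payoff=0.0000 vs cont=0.3006 → 0.3006 [wait]  node(3,3) S=144.5370 payoff=0.0000 vs cont=0.0210 → 0.0210 [wait]  ⇒ S*(3)=-
t_2: node(2,0) S=105.8259 payoff=0.0000 vs cont=3.6934 → 3.6934 [wait]  node(2,1) S=119.8800 payoff=0.0000 vs cont=0.9806 → 0.9806 [wait]  node(2,2) S=135.8006 payoff=0.0000 vs cont=0.1527 → 0.1527 [wait]  ⇒ S*(2)=-
t_1: node(1,0) S=112.6339 payoff=0.0000 vs cont=2.2542 → 2.2542 [wait]  node(1,1) S=127.5922 payoff=0.0000 vs cont=0.5421 → 0.5421 [wait]  ⇒ S*(1)=-
t_0: node(0,0) S=119.8800 payoff=0.0000 vs cont=1.3463 → 1.3463 [wait]  ⇒ S*(0)=-

price = 1.3463
boundary = - - - - - 87.7727 82.4674 87.7727 93.4194
tree:
1.3463
2.2542 0.5421
3.6934 0.9806 0.1527
5.8962 1.7466 0.3006 0.0210
9.1197 3.0522 0.5884 0.0444 0.0000
13.5673 5.2054 1.1436 0.0943 0.0000 0.0000
18.8726 8.5959 2.2041 0.2001 0.0000 0.0000 0.0000
23.8573 13.5673 4.2048 0.4245 0.0000 0.0000 0.0000 0.0000
28.5407 18.8726 7.9206 0.9006 0.0000 0.0000 0.0000 0.0000 0.0000
32.9410 23.8573 13.5673 1.9107 0.0000 0.0000 0.0000 0.0000 0.0000 0.0000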